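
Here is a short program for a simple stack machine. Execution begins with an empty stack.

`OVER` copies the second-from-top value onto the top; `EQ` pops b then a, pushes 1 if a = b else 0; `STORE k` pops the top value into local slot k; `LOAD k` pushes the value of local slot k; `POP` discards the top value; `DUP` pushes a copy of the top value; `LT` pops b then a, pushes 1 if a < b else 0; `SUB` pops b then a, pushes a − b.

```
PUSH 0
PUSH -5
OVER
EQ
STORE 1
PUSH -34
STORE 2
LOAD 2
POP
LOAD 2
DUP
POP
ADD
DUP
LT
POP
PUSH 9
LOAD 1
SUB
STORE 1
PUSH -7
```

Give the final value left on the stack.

-7

PUSH 0    0
PUSH -5   0 -5
OVER      0 -5 0
EQ        0 0
STORE 1   0
PUSH -34  0 -34
STORE 2   0
LOAD 2    0 -34
POP       0
LOAD 2    0 -34
DUP       0 -34 -34
POP       0 -34
ADD       -34
DUP       -34 -34
LT        0
POP       (empty)
PUSH 9    9
LOAD 1    9 0
SUB       9
STORE 1   (empty)
PUSH -7   -7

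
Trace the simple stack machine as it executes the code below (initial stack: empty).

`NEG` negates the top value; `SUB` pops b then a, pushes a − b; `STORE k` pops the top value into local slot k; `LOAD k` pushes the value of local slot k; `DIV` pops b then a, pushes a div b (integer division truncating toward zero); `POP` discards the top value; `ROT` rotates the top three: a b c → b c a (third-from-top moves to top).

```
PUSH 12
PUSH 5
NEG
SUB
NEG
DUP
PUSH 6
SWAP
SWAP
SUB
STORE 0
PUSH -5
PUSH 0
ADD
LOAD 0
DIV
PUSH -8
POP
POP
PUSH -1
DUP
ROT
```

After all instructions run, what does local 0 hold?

PUSH 12 -> 12
PUSH 5  -> 12 5
NEG     -> 12 -5
SUB     -> 17
NEG     -> -17
DUP     -> -17 -17
PUSH 6  -> -17 -17 6
SWAP    -> -17 6 -17
SWAP    -> -17 -17 6
SUB     -> -17 -23
STORE 0 -> -17
PUSH -5 -> -17 -5
PUSH 0  -> -17 -5 0
ADD     -> -17 -5
LOAD 0  -> -17 -5 -23
DIV     -> -17 0
PUSH -8 -> -17 0 -8
POP     -> -17 0
POP     -> -17
PUSH -1 -> -17 -1
DUP     -> -17 -1 -1
ROT     -> -1 -1 -17

-23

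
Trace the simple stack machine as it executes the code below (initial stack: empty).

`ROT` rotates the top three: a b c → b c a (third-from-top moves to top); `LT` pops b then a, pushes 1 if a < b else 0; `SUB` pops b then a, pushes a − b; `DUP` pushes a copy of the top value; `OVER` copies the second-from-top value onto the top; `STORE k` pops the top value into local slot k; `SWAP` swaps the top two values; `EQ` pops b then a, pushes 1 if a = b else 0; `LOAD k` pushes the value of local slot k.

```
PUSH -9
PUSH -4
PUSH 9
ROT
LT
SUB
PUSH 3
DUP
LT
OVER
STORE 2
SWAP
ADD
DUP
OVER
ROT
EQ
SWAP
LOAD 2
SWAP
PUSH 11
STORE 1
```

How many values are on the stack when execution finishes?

3

PUSH -9 → -9
PUSH -4 → -9 -4
PUSH 9  → -9 -4 9
ROT     → -4 9 -9
LT      → -4 0
SUB     → -4
PUSH 3  → -4 3
DUP     → -4 3 3
LT      → -4 0
OVER    → -4 0 -4
STORE 2 → -4 0
SWAP    → 0 -4
ADD     → -4
DUP     → -4 -4
OVER    → -4 -4 -4
ROT     → -4 -4 -4
EQ      → -4 1
SWAP    → 1 -4
LOAD 2  → 1 -4 -4
SWAP    → 1 -4 -4
PUSH 11 → 1 -4 -4 11
STORE 1 → 1 -4 -4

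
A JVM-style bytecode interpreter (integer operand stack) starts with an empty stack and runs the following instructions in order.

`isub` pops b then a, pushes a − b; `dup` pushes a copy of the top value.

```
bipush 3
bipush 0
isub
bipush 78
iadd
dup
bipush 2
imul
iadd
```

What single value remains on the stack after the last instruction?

243

bipush 3  -> [3]
bipush 0  -> [3, 0]
isub      -> [3]
bipush 78 -> [3, 78]
iadd      -> [81]
dup       -> [81, 81]
bipush 2  -> [81, 81, 2]
imul      -> [81, 162]
iadd      -> [243]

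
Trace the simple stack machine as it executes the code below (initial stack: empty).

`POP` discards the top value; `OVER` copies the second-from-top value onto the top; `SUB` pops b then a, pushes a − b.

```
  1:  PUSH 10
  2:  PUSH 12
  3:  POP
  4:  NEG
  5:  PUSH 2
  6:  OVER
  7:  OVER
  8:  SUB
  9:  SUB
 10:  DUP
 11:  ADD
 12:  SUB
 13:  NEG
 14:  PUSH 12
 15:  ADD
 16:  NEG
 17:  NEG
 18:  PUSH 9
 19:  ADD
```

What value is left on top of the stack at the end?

59

PUSH 10  [10]
PUSH 12  [10, 12]
POP      [10]
NEG      [-10]
PUSH 2   [-10, 2]
OVER     [-10, 2, -10]
OVER     [-10, 2, -10, 2]
SUB      [-10, 2, -12]
SUB      [-10, 14]
DUP      [-10, 14, 14]
ADD      [-10, 28]
SUB      [-38]
NEG      [38]
PUSH 12  [38, 12]
ADD      [50]
NEG      [-50]
NEG      [50]
PUSH 9   [50, 9]
ADD      [59]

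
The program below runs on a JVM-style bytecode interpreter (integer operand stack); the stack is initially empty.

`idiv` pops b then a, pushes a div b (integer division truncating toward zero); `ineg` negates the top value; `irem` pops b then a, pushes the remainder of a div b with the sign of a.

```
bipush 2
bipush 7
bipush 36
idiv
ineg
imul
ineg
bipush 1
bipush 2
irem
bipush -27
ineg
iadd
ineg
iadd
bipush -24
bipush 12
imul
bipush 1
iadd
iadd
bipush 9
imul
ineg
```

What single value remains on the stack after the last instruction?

bipush 2   -> 2
bipush 7   -> 2 7
bipush 36  -> 2 7 36
idiv       -> 2 0
ineg       -> 2 0
imul       -> 0
ineg       -> 0
bipush 1   -> 0 1
bipush 2   -> 0 1 2
irem       -> 0 1
bipush -27 -> 0 1 -27
ineg       -> 0 1 27
iadd       -> 0 28
ineg       -> 0 -28
iadd       -> -28
bipush -24 -> -28 -24
bipush 12  -> -28 -24 12
imul       -> -28 -288
bipush 1   -> -28 -288 1
iadd       -> -28 -287
iadd       -> -315
bipush 9   -> -315 9
imul       -> -2835
ineg       -> 2835

2835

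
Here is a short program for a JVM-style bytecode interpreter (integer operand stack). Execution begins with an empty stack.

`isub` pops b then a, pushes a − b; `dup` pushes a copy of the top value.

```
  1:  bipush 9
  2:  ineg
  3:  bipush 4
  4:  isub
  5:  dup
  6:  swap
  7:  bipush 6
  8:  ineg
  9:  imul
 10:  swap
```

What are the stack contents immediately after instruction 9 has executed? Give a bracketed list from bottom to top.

[-13, 78]

bipush 9 -> 9
ineg     -> -9
bipush 4 -> -9 4
isub     -> -13
dup      -> -13 -13
swap     -> -13 -13
bipush 6 -> -13 -13 6
ineg     -> -13 -13 -6
imul     -> -13 78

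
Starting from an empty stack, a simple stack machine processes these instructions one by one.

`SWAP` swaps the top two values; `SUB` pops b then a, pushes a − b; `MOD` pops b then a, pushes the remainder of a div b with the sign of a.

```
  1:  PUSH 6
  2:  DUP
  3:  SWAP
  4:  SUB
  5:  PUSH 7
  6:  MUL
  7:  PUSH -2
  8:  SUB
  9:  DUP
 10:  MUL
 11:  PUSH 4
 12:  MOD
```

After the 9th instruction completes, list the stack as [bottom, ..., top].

[2, 2]

PUSH 6  → [6]
DUP     → [6, 6]
SWAP    → [6, 6]
SUB     → [0]
PUSH 7  → [0, 7]
MUL     → [0]
PUSH -2 → [0, -2]
SUB     → [2]
DUP     → [2, 2]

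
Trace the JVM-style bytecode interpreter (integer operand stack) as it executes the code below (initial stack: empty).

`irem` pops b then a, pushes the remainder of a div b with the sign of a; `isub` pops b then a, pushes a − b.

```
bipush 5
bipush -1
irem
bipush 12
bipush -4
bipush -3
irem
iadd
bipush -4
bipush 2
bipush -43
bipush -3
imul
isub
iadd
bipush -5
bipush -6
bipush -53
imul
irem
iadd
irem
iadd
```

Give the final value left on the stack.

11

bipush 5   → [5]
bipush -1  → [5, -1]
irem       → [0]
bipush 12  → [0, 12]
bipush -4  → [0, 12, -4]
bipush -3  → [0, 12, -4, -3]
irem       → [0, 12, -1]
iadd       → [0, 11]
bipush -4  → [0, 11, -4]
bipush 2   → [0, 11, -4, 2]
bipush -43 → [0, 11, -4, 2, -43]
bipush -3  → [0, 11, -4, 2, -43, -3]
imul       → [0, 11, -4, 2, 129]
isub       → [0, 11, -4, -127]
iadd       → [0, 11, -131]
bipush -5  → [0, 11, -131, -5]
bipush -6  → [0, 11, -131, -5, -6]
bipush -53 → [0, 11, -131, -5, -6, -53]
imul       → [0, 11, -131, -5, 318]
irem       → [0, 11, -131, -5]
iadd       → [0, 11, -136]
irem       → [0, 11]
iadd       → [11]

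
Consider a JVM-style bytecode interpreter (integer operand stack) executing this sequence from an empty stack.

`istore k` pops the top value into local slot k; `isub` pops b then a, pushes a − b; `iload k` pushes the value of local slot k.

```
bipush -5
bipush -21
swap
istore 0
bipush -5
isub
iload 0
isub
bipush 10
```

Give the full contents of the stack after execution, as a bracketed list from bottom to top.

bipush -5  → -5
bipush -21 → -5 -21
swap       → -21 -5
istore 0   → -21
bipush -5  → -21 -5
isub       → -16
iload 0    → -16 -5
isub       → -11
bipush 10  → -11 10

[-11, 10]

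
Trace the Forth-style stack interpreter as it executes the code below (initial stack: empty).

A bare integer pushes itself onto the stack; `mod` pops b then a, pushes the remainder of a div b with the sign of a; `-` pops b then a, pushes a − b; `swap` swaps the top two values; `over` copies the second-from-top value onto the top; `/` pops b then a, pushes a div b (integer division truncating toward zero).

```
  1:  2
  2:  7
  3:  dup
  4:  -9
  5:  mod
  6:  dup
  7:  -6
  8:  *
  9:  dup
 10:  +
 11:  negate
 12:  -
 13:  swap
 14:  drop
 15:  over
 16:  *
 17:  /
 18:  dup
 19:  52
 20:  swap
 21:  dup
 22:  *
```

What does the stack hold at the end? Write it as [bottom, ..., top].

2       [2]
7       [2, 7]
dup     [2, 7, 7]
-9      [2, 7, 7, -9]
mod     [2, 7, 7]
dup     [2, 7, 7, 7]
-6      [2, 7, 7, 7, -6]
*       [2, 7, 7, -42]
dup     [2, 7, 7, -42, -42]
+       [2, 7, 7, -84]
negate  [2, 7, 7, 84]
-       [2, 7, -77]
swap    [2, -77, 7]
drop    [2, -77]
over    [2, -77, 2]
*       [2, -154]
/       [0]
dup     [0, 0]
52      [0, 0, 52]
swap    [0, 52, 0]
dup     [0, 52, 0, 0]
*       [0, 52, 0]

[0, 52, 0]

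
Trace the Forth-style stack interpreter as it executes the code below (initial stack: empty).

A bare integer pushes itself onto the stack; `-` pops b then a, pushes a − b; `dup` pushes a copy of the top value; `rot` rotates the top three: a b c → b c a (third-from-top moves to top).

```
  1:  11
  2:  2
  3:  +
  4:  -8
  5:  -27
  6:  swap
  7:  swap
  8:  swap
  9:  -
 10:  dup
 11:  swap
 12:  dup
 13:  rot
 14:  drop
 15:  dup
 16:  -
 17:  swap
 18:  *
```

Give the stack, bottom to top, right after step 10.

11    [11]
2     [11, 2]
+     [13]
-8    [13, -8]
-27   [13, -8, -27]
swap  [13, -27, -8]
swap  [13, -8, -27]
swap  [13, -27, -8]
-     [13, -19]
dup   [13, -19, -19]

[13, -19, -19]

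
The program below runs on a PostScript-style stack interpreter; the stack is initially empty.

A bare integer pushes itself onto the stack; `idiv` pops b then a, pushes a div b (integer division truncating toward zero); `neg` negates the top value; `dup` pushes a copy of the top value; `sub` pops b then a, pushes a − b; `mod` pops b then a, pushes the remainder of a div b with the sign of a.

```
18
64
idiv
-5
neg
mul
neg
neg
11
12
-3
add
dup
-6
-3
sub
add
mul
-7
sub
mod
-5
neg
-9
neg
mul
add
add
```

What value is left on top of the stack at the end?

56

18   → 18
64   → 18 64
idiv → 0
-5   → 0 -5
neg  → 0 5
mul  → 0
neg  → 0
neg  → 0
11   → 0 11
12   → 0 11 12
-3   → 0 11 12 -3
add  → 0 11 9
dup  → 0 11 9 9
-6   → 0 11 9 9 -6
-3   → 0 11 9 9 -6 -3
sub  → 0 11 9 9 -3
add  → 0 11 9 6
mul  → 0 11 54
-7   → 0 11 54 -7
sub  → 0 11 61
mod  → 0 11
-5   → 0 11 -5
neg  → 0 11 5
-9   → 0 11 5 -9
neg  → 0 11 5 9
mul  → 0 11 45
add  → 0 56
add  → 56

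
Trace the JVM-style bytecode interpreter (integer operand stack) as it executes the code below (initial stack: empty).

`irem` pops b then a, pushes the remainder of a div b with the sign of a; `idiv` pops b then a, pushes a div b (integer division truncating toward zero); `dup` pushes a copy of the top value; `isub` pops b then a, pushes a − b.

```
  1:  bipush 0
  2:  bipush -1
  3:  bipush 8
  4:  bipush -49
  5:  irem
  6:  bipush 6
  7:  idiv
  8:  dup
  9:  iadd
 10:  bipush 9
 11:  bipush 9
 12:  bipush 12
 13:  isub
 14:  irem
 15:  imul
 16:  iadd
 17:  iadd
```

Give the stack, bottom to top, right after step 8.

[0, -1, 1, 1]

bipush 0    0
bipush -1   0 -1
bipush 8    0 -1 8
bipush -49  0 -1 8 -49
irem        0 -1 8
bipush 6    0 -1 8 6
idiv        0 -1 1
dup         0 -1 1 1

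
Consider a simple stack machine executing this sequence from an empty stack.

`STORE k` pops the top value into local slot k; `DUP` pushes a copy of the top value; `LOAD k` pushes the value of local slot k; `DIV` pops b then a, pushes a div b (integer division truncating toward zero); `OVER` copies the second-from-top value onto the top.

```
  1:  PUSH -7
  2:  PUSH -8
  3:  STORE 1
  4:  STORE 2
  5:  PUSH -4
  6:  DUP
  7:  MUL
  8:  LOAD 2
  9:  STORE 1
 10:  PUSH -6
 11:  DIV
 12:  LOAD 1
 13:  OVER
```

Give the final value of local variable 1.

-7

PUSH -7 -> [-7]
PUSH -8 -> [-7, -8]
STORE 1 -> [-7]
STORE 2 -> []
PUSH -4 -> [-4]
DUP     -> [-4, -4]
MUL     -> [16]
LOAD 2  -> [16, -7]
STORE 1 -> [16]
PUSH -6 -> [16, -6]
DIV     -> [-2]
LOAD 1  -> [-2, -7]
OVER    -> [-2, -7, -2]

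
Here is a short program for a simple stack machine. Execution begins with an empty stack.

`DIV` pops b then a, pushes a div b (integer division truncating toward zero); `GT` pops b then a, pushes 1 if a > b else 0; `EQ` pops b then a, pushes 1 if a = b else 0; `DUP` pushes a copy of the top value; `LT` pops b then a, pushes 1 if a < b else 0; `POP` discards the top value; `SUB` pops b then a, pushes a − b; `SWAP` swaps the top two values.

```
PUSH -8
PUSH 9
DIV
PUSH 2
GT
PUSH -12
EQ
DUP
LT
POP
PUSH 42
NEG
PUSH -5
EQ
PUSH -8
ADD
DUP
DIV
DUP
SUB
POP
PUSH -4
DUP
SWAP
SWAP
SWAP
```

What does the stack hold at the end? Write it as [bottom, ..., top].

PUSH -8  → -8
PUSH 9   → -8 9
DIV      → 0
PUSH 2   → 0 2
GT       → 0
PUSH -12 → 0 -12
EQ       → 0
DUP      → 0 0
LT       → 0
POP      → (empty)
PUSH 42  → 42
NEG      → -42
PUSH -5  → -42 -5
EQ       → 0
PUSH -8  → 0 -8
ADD      → -8
DUP      → -8 -8
DIV      → 1
DUP      → 1 1
SUB      → 0
POP      → (empty)
PUSH -4  → -4
DUP      → -4 -4
SWAP     → -4 -4
SWAP     → -4 -4
SWAP     → -4 -4

[-4, -4]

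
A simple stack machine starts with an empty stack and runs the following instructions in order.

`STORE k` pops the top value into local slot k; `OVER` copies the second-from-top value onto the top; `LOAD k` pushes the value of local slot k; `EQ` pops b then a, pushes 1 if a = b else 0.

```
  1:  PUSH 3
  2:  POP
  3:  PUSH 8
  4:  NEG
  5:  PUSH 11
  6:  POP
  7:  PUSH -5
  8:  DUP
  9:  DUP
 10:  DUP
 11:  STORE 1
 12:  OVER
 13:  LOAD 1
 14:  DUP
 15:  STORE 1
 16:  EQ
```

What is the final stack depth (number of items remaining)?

PUSH 3  : 3
POP     : (empty)
PUSH 8  : 8
NEG     : -8
PUSH 11 : -8 11
POP     : -8
PUSH -5 : -8 -5
DUP     : -8 -5 -5
DUP     : -8 -5 -5 -5
DUP     : -8 -5 -5 -5 -5
STORE 1 : -8 -5 -5 -5
OVER    : -8 -5 -5 -5 -5
LOAD 1  : -8 -5 -5 -5 -5 -5
DUP     : -8 -5 -5 -5 -5 -5 -5
STORE 1 : -8 -5 -5 -5 -5 -5
EQ      : -8 -5 -5 -5 1

5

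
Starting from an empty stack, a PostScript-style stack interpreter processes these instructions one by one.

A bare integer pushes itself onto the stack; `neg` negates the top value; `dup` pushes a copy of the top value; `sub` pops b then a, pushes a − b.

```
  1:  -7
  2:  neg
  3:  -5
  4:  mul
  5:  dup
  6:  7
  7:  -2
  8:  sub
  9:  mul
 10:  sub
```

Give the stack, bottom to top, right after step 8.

[-35, -35, 9]

-7   [-7]
neg  [7]
-5   [7, -5]
mul  [-35]
dup  [-35, -35]
7    [-35, -35, 7]
-2   [-35, -35, 7, -2]
sub  [-35, -35, 9]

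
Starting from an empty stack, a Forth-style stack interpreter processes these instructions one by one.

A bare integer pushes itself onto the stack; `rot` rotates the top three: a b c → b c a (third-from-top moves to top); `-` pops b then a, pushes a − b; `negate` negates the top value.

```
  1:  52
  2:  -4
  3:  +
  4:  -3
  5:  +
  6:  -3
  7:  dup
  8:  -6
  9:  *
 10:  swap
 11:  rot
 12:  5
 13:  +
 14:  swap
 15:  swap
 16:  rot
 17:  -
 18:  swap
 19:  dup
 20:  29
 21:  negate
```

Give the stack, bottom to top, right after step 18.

[32, -3]

52   → 52
-4   → 52 -4
+    → 48
-3   → 48 -3
+    → 45
-3   → 45 -3
dup  → 45 -3 -3
-6   → 45 -3 -3 -6
*    → 45 -3 18
swap → 45 18 -3
rot  → 18 -3 45
5    → 18 -3 45 5
+    → 18 -3 50
swap → 18 50 -3
swap → 18 -3 50
rot  → -3 50 18
-    → -3 32
swap → 32 -3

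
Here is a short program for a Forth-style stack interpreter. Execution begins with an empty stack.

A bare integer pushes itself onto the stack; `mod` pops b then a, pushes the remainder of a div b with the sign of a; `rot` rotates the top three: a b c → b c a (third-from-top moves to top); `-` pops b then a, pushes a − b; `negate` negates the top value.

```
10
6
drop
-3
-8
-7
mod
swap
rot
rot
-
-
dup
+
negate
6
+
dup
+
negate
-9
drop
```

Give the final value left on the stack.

-68

10     → 10
6      → 10 6
drop   → 10
-3     → 10 -3
-8     → 10 -3 -8
-7     → 10 -3 -8 -7
mod    → 10 -3 -1
swap   → 10 -1 -3
rot    → -1 -3 10
rot    → -3 10 -1
-      → -3 11
-      → -14
dup    → -14 -14
+      → -28
negate → 28
6      → 28 6
+      → 34
dup    → 34 34
+      → 68
negate → -68
-9     → -68 -9
drop   → -68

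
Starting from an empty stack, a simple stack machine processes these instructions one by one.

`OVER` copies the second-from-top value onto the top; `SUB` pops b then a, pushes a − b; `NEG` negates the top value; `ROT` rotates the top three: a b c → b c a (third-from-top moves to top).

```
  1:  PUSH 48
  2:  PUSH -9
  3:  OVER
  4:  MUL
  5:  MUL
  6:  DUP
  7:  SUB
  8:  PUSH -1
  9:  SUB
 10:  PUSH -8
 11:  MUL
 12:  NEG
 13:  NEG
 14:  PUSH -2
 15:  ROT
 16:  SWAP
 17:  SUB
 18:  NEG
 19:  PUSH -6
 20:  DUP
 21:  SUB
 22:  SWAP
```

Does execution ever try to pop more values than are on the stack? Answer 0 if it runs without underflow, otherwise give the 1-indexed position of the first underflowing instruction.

PUSH 48 : [48]
PUSH -9 : [48, -9]
OVER    : [48, -9, 48]
MUL     : [48, -432]
MUL     : [-20736]
DUP     : [-20736, -20736]
SUB     : [0]
PUSH -1 : [0, -1]
SUB     : [1]
PUSH -8 : [1, -8]
MUL     : [-8]
NEG     : [8]
NEG     : [-8]
PUSH -2 : [-8, -2]
ROT  — needs 3 operands, stack has 2 → underflow

15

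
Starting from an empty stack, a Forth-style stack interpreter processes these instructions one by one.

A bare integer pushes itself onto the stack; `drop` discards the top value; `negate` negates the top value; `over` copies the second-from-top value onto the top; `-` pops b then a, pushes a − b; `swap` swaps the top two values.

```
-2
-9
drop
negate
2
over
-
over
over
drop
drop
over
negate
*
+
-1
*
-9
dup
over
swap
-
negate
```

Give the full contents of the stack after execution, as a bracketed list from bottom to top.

-2     → -2
-9     → -2 -9
drop   → -2
negate → 2
2      → 2 2
over   → 2 2 2
-      → 2 0
over   → 2 0 2
over   → 2 0 2 0
drop   → 2 0 2
drop   → 2 0
over   → 2 0 2
negate → 2 0 -2
*      → 2 0
+      → 2
-1     → 2 -1
*      → -2
-9     → -2 -9
dup    → -2 -9 -9
over   → -2 -9 -9 -9
swap   → -2 -9 -9 -9
-      → -2 -9 0
negate → -2 -9 0

[-2, -9, 0]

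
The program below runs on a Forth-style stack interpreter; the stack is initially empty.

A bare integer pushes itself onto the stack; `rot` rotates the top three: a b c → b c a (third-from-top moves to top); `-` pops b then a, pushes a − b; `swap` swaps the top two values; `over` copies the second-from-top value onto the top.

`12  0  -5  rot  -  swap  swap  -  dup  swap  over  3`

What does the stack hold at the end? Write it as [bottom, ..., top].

12   : 12
0    : 12 0
-5   : 12 0 -5
rot  : 0 -5 12
-    : 0 -17
swap : -17 0
swap : 0 -17
-    : 17
dup  : 17 17
swap : 17 17
over : 17 17 17
3    : 17 17 17 3

[17, 17, 17, 3]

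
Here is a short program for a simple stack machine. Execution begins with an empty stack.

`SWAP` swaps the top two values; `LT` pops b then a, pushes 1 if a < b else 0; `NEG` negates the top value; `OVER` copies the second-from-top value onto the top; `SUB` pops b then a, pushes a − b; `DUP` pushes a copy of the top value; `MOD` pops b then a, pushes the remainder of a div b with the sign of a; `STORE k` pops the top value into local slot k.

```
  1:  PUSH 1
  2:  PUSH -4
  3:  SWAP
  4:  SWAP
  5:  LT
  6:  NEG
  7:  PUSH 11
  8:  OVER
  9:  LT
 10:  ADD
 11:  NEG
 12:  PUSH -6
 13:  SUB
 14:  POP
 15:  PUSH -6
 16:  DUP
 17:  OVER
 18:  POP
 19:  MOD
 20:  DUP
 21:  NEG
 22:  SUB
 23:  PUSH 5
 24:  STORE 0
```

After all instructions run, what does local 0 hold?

PUSH 1   [1]
PUSH -4  [1, -4]
SWAP     [-4, 1]
SWAP     [1, -4]
LT       [0]
NEG      [0]
PUSH 11  [0, 11]
OVER     [0, 11, 0]
LT       [0, 0]
ADD      [0]
NEG      [0]
PUSH -6  [0, -6]
SUB      [6]
POP      []
PUSH -6  [-6]
DUP      [-6, -6]
OVER     [-6, -6, -6]
POP      [-6, -6]
MOD      [0]
DUP      [0, 0]
NEG      [0, 0]
SUB      [0]
PUSH 5   [0, 5]
STORE 0  [0]

5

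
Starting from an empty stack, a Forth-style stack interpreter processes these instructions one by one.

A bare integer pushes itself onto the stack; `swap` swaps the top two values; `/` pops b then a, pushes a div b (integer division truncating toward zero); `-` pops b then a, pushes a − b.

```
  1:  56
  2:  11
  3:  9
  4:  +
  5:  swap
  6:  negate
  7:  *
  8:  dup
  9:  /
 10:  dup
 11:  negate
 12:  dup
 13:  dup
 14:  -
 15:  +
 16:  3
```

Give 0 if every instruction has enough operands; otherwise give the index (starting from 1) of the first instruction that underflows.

0

56     → 56
11     → 56 11
9      → 56 11 9
+      → 56 20
swap   → 20 56
negate → 20 -56
*      → -1120
dup    → -1120 -1120
/      → 1
dup    → 1 1
negate → 1 -1
dup    → 1 -1 -1
dup    → 1 -1 -1 -1
-      → 1 -1 0
+      → 1 -1
3      → 1 -1 3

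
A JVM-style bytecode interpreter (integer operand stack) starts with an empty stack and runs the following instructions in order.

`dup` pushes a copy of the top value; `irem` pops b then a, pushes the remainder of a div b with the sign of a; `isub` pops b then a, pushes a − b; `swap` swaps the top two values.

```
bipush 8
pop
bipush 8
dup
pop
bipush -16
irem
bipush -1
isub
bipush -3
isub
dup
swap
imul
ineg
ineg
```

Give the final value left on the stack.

144

bipush 8   → 8
pop        → (empty)
bipush 8   → 8
dup        → 8 8
pop        → 8
bipush -16 → 8 -16
irem       → 8
bipush -1  → 8 -1
isub       → 9
bipush -3  → 9 -3
isub       → 12
dup        → 12 12
swap       → 12 12
imul       → 144
ineg       → -144
ineg       → 144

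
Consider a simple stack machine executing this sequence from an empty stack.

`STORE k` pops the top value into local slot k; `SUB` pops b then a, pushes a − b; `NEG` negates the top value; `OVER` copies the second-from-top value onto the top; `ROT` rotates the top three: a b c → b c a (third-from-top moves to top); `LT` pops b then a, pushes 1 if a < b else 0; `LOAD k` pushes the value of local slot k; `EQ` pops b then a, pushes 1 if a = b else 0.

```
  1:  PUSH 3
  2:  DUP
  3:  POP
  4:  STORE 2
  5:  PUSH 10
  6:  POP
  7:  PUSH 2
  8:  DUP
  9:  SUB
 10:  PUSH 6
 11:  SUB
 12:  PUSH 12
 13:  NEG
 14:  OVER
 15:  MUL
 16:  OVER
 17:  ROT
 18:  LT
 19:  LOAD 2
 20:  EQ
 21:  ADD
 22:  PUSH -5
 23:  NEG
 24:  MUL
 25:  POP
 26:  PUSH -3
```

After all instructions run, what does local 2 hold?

PUSH 3  : [3]
DUP     : [3, 3]
POP     : [3]
STORE 2 : []
PUSH 10 : [10]
POP     : []
PUSH 2  : [2]
DUP     : [2, 2]
SUB     : [0]
PUSH 6  : [0, 6]
SUB     : [-6]
PUSH 12 : [-6, 12]
NEG     : [-6, -12]
OVER    : [-6, -12, -6]
MUL     : [-6, 72]
OVER    : [-6, 72, -6]
ROT     : [72, -6, -6]
LT      : [72, 0]
LOAD 2  : [72, 0, 3]
EQ      : [72, 0]
ADD     : [72]
PUSH -5 : [72, -5]
NEG     : [72, 5]
MUL     : [360]
POP     : []
PUSH -3 : [-3]

3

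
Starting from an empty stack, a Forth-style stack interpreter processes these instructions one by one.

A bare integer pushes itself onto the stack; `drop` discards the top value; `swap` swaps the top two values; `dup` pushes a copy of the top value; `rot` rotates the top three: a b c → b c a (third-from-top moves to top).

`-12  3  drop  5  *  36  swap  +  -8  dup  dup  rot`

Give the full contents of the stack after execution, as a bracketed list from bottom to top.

-12  → -12
3    → -12 3
drop → -12
5    → -12 5
*    → -60
36   → -60 36
swap → 36 -60
+    → -24
-8   → -24 -8
dup  → -24 -8 -8
dup  → -24 -8 -8 -8
rot  → -24 -8 -8 -8

[-24, -8, -8, -8]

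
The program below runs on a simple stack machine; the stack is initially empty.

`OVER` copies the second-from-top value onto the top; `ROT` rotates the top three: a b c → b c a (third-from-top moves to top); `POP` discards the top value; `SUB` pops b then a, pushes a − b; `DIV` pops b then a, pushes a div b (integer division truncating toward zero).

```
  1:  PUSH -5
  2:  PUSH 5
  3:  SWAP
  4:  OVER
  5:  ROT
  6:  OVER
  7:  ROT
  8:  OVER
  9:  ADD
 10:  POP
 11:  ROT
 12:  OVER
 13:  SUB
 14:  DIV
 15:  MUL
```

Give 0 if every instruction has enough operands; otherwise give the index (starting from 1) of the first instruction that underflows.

0

PUSH -5 → -5
PUSH 5  → -5 5
SWAP    → 5 -5
OVER    → 5 -5 5
ROT     → -5 5 5
OVER    → -5 5 5 5
ROT     → -5 5 5 5
OVER    → -5 5 5 5 5
ADD     → -5 5 5 10
POP     → -5 5 5
ROT     → 5 5 -5
OVER    → 5 5 -5 5
SUB     → 5 5 -10
DIV     → 5 0
MUL     → 0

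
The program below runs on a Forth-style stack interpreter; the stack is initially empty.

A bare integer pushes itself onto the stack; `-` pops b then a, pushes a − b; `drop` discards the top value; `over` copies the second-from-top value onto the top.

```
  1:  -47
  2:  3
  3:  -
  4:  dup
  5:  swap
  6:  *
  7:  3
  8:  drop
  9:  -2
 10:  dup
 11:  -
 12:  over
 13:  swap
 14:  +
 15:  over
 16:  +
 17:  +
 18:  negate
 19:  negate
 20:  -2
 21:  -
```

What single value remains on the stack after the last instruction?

7502

-47    -> -47
3      -> -47 3
-      -> -50
dup    -> -50 -50
swap   -> -50 -50
*      -> 2500
3      -> 2500 3
drop   -> 2500
-2     -> 2500 -2
dup    -> 2500 -2 -2
-      -> 2500 0
over   -> 2500 0 2500
swap   -> 2500 2500 0
+      -> 2500 2500
over   -> 2500 2500 2500
+      -> 2500 5000
+      -> 7500
negate -> -7500
negate -> 7500
-2     -> 7500 -2
-      -> 7502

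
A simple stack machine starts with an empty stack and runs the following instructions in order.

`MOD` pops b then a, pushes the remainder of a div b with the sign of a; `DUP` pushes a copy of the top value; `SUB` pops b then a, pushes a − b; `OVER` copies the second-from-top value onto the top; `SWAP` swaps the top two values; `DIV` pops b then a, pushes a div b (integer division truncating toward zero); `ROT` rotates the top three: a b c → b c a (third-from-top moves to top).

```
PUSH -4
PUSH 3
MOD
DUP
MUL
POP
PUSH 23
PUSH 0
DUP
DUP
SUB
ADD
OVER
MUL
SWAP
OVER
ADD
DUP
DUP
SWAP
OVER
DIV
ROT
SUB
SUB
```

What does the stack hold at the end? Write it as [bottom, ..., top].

[0, 45]

PUSH -4 -> [-4]
PUSH 3  -> [-4, 3]
MOD     -> [-1]
DUP     -> [-1, -1]
MUL     -> [1]
POP     -> []
PUSH 23 -> [23]
PUSH 0  -> [23, 0]
DUP     -> [23, 0, 0]
DUP     -> [23, 0, 0, 0]
SUB     -> [23, 0, 0]
ADD     -> [23, 0]
OVER    -> [23, 0, 23]
MUL     -> [23, 0]
SWAP    -> [0, 23]
OVER    -> [0, 23, 0]
ADD     -> [0, 23]
DUP     -> [0, 23, 23]
DUP     -> [0, 23, 23, 23]
SWAP    -> [0, 23, 23, 23]
OVER    -> [0, 23, 23, 23, 23]
DIV     -> [0, 23, 23, 1]
ROT     -> [0, 23, 1, 23]
SUB     -> [0, 23, -22]
SUB     -> [0, 45]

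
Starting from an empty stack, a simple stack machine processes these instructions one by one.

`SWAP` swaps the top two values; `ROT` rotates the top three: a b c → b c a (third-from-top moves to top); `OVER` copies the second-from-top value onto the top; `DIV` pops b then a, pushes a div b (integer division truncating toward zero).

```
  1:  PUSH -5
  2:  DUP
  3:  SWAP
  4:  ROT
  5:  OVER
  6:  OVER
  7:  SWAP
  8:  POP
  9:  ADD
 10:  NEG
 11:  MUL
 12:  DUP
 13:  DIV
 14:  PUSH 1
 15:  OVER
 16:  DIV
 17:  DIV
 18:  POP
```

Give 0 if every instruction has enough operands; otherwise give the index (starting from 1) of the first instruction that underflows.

PUSH -5  [-5]
DUP      [-5, -5]
SWAP     [-5, -5]
ROT  — needs 3 operands, stack has 2 → underflow

4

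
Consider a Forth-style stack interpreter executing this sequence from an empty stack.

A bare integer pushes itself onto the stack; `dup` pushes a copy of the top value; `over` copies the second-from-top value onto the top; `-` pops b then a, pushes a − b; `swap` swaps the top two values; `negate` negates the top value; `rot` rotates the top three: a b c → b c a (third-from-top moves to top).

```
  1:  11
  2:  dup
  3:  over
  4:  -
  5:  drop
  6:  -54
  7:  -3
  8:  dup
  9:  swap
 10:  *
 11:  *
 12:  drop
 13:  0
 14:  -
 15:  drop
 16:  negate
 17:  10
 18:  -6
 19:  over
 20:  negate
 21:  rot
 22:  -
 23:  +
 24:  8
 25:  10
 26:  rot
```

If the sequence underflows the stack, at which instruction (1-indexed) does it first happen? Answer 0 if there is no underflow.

11    [11]
dup   [11, 11]
over  [11, 11, 11]
-     [11, 0]
drop  [11]
-54   [11, -54]
-3    [11, -54, -3]
dup   [11, -54, -3, -3]
swap  [11, -54, -3, -3]
*     [11, -54, 9]
*     [11, -486]
drop  [11]
0     [11, 0]
-     [11]
drop  []
negate  — needs 1 operand, stack has 0 → underflow

16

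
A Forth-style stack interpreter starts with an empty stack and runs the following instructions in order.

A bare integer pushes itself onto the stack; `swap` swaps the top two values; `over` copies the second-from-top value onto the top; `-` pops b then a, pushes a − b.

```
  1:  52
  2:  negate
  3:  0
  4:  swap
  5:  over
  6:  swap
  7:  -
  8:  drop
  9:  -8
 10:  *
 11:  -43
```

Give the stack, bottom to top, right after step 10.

52     : [52]
negate : [-52]
0      : [-52, 0]
swap   : [0, -52]
over   : [0, -52, 0]
swap   : [0, 0, -52]
-      : [0, 52]
drop   : [0]
-8     : [0, -8]
*      : [0]

[0]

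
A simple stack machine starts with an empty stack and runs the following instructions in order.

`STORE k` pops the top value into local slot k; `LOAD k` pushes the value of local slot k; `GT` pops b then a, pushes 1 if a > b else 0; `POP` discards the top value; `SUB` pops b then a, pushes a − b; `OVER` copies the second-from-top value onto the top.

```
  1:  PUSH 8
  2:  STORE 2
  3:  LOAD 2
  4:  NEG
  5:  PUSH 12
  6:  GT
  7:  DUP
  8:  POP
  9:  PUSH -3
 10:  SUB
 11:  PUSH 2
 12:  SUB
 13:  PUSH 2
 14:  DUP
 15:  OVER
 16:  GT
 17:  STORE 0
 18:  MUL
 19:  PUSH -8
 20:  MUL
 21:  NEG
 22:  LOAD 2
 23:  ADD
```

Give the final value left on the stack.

24

PUSH 8  : 8
STORE 2 : (empty)
LOAD 2  : 8
NEG     : -8
PUSH 12 : -8 12
GT      : 0
DUP     : 0 0
POP     : 0
PUSH -3 : 0 -3
SUB     : 3
PUSH 2  : 3 2
SUB     : 1
PUSH 2  : 1 2
DUP     : 1 2 2
OVER    : 1 2 2 2
GT      : 1 2 0
STORE 0 : 1 2
MUL     : 2
PUSH -8 : 2 -8
MUL     : -16
NEG     : 16
LOAD 2  : 16 8
ADD     : 24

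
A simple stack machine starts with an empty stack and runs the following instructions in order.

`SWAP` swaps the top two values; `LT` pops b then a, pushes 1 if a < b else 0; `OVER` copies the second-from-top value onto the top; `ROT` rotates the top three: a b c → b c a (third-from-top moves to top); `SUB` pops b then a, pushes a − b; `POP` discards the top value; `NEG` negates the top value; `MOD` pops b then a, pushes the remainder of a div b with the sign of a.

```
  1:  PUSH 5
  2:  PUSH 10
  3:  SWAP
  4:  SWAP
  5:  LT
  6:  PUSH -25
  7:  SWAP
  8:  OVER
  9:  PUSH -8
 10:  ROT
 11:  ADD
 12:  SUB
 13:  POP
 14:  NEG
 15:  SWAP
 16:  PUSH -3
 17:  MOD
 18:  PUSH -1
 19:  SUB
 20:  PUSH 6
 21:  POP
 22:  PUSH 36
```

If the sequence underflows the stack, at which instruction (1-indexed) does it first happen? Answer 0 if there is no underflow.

15

PUSH 5   : 5
PUSH 10  : 5 10
SWAP     : 10 5
SWAP     : 5 10
LT       : 1
PUSH -25 : 1 -25
SWAP     : -25 1
OVER     : -25 1 -25
PUSH -8  : -25 1 -25 -8
ROT      : -25 -25 -8 1
ADD      : -25 -25 -7
SUB      : -25 -18
POP      : -25
NEG      : 25
SWAP  — needs 2 operands, stack has 1 → underflow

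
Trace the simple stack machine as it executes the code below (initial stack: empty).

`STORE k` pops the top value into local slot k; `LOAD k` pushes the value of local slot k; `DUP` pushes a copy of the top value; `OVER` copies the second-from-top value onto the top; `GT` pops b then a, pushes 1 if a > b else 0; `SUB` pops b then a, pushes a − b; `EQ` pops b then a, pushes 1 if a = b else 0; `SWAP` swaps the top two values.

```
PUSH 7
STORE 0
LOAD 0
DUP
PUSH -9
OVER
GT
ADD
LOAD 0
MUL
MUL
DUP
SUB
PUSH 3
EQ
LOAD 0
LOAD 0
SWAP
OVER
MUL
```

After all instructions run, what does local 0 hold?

PUSH 7  : [7]
STORE 0 : []
LOAD 0  : [7]
DUP     : [7, 7]
PUSH -9 : [7, 7, -9]
OVER    : [7, 7, -9, 7]
GT      : [7, 7, 0]
ADD     : [7, 7]
LOAD 0  : [7, 7, 7]
MUL     : [7, 49]
MUL     : [343]
DUP     : [343, 343]
SUB     : [0]
PUSH 3  : [0, 3]
EQ      : [0]
LOAD 0  : [0, 7]
LOAD 0  : [0, 7, 7]
SWAP    : [0, 7, 7]
OVER    : [0, 7, 7, 7]
MUL     : [0, 7, 49]

7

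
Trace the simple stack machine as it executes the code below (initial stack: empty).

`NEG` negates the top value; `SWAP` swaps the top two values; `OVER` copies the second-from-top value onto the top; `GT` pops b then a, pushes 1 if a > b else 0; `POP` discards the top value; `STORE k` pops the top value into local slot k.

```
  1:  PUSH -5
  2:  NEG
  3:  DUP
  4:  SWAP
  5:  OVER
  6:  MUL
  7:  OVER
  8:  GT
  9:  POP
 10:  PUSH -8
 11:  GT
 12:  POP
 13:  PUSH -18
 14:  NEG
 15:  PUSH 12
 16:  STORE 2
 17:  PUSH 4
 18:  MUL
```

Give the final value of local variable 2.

PUSH -5  → -5
NEG      → 5
DUP      → 5 5
SWAP     → 5 5
OVER     → 5 5 5
MUL      → 5 25
OVER     → 5 25 5
GT       → 5 1
POP      → 5
PUSH -8  → 5 -8
GT       → 1
POP      → (empty)
PUSH -18 → -18
NEG      → 18
PUSH 12  → 18 12
STORE 2  → 18
PUSH 4   → 18 4
MUL      → 72

12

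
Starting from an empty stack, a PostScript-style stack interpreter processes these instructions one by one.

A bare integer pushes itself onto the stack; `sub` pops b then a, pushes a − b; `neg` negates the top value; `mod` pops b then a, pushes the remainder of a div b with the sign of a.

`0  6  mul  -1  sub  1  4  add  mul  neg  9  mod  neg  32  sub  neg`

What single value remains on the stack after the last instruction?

27

0   -> [0]
6   -> [0, 6]
mul -> [0]
-1  -> [0, -1]
sub -> [1]
1   -> [1, 1]
4   -> [1, 1, 4]
add -> [1, 5]
mul -> [5]
neg -> [-5]
9   -> [-5, 9]
mod -> [-5]
neg -> [5]
32  -> [5, 32]
sub -> [-27]
neg -> [27]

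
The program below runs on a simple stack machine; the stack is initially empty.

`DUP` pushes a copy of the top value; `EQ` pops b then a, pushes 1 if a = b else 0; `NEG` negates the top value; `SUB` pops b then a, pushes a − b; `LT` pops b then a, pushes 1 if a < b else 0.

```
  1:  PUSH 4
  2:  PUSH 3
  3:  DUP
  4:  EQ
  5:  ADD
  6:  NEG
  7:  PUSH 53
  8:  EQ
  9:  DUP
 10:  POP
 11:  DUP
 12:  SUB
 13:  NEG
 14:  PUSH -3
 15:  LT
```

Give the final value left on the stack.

0

PUSH 4  : [4]
PUSH 3  : [4, 3]
DUP     : [4, 3, 3]
EQ      : [4, 1]
ADD     : [5]
NEG     : [-5]
PUSH 53 : [-5, 53]
EQ      : [0]
DUP     : [0, 0]
POP     : [0]
DUP     : [0, 0]
SUB     : [0]
NEG     : [0]
PUSH -3 : [0, -3]
LT      : [0]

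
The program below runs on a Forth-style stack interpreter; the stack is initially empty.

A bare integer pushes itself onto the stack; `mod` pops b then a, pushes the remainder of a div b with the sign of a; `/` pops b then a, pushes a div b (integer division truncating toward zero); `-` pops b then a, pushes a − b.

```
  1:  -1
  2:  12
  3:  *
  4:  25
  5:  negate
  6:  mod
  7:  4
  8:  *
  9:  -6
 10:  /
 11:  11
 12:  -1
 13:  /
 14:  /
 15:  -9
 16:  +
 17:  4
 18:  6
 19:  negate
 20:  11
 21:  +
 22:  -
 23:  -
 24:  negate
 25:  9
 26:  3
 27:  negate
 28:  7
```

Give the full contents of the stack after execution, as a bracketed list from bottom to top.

[8, 9, -3, 7]

-1     -> [-1]
12     -> [-1, 12]
*      -> [-12]
25     -> [-12, 25]
negate -> [-12, -25]
mod    -> [-12]
4      -> [-12, 4]
*      -> [-48]
-6     -> [-48, -6]
/      -> [8]
11     -> [8, 11]
-1     -> [8, 11, -1]
/      -> [8, -11]
/      -> [0]
-9     -> [0, -9]
+      -> [-9]
4      -> [-9, 4]
6      -> [-9, 4, 6]
negate -> [-9, 4, -6]
11     -> [-9, 4, -6, 11]
+      -> [-9, 4, 5]
-      -> [-9, -1]
-      -> [-8]
negate -> [8]
9      -> [8, 9]
3      -> [8, 9, 3]
negate -> [8, 9, -3]
7      -> [8, 9, -3, 7]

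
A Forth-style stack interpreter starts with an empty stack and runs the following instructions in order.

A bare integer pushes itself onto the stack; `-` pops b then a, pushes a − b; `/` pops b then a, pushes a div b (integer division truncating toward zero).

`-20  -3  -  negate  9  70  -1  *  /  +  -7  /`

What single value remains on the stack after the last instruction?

-2

-20    -> [-20]
-3     -> [-20, -3]
-      -> [-17]
negate -> [17]
9      -> [17, 9]
70     -> [17, 9, 70]
-1     -> [17, 9, 70, -1]
*      -> [17, 9, -70]
/      -> [17, 0]
+      -> [17]
-7     -> [17, -7]
/      -> [-2]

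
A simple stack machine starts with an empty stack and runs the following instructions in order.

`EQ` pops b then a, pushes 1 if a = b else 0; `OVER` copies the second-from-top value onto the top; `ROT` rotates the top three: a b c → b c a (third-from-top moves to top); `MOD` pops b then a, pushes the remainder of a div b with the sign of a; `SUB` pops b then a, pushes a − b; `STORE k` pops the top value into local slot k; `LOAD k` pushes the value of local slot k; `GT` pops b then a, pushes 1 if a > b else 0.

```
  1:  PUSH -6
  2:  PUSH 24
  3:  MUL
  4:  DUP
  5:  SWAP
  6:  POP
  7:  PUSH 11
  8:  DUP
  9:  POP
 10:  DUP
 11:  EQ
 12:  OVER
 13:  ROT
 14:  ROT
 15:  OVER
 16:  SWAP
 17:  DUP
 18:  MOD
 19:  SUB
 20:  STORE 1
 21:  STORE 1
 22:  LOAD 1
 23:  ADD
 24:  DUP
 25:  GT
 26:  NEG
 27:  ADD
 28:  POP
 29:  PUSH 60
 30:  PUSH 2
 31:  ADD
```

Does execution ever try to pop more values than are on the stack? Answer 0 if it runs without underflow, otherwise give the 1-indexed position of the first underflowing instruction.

27

PUSH -6 : -6
PUSH 24 : -6 24
MUL     : -144
DUP     : -144 -144
SWAP    : -144 -144
POP     : -144
PUSH 11 : -144 11
DUP     : -144 11 11
POP     : -144 11
DUP     : -144 11 11
EQ      : -144 1
OVER    : -144 1 -144
ROT     : 1 -144 -144
ROT     : -144 -144 1
OVER    : -144 -144 1 -144
SWAP    : -144 -144 -144 1
DUP     : -144 -144 -144 1 1
MOD     : -144 -144 -144 0
SUB     : -144 -144 -144
STORE 1 : -144 -144
STORE 1 : -144
LOAD 1  : -144 -144
ADD     : -288
DUP     : -288 -288
GT      : 0
NEG     : 0
ADD  — needs 2 operands, stack has 1 → underflow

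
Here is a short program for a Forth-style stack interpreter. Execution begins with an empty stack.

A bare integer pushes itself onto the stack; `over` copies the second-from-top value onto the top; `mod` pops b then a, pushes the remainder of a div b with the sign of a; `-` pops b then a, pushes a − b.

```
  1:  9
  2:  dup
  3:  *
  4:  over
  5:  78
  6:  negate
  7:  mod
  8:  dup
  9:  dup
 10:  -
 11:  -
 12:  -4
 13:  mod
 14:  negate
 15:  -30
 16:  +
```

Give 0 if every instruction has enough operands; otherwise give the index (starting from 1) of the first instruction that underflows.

4

9   → 9
dup → 9 9
*   → 81
over  — needs 2 operands, stack has 1 → underflow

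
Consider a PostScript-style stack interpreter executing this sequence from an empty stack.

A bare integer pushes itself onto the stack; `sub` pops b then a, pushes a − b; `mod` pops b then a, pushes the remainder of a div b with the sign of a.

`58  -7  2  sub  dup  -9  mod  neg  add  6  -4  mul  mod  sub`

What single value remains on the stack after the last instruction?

58  → [58]
-7  → [58, -7]
2   → [58, -7, 2]
sub → [58, -9]
dup → [58, -9, -9]
-9  → [58, -9, -9, -9]
mod → [58, -9, 0]
neg → [58, -9, 0]
add → [58, -9]
6   → [58, -9, 6]
-4  → [58, -9, 6, -4]
mul → [58, -9, -24]
mod → [58, -9]
sub → [67]

67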